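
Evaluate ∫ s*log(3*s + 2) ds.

s**2*log(3*s + 2)/2 - s**2/4 + s/3 - 2*log(3*s + 2)/9 + C

Use integration by parts with u = log(3*s + 2), dv = s ds.
Then du = 3/(3*s + 2) ds and v = s**2/2.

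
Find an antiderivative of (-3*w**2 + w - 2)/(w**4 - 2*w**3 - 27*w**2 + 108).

Factor the denominator: (w - 6)*(w - 2)*(w + 3)**2.
Partial-fraction decomposition: 407/(2025*(w + 3)) - 32/(45*(w + 3)**2) + 3/(25*(w - 2)) - 26/(81*(w - 6)).
Integrate each term; A/(w−a) gives A·log|w−a|; A/(w−a)² gives −A/(w−a).

-26*log(w - 6)/81 + 3*log(w - 2)/25 + 407*log(w + 3)/2025 + 32/(45*w + 135) + C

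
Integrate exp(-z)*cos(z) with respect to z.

exp(-z)*sin(z)/2 - exp(-z)*cos(z)/2 + C

Let I denote the integral. Integrate by parts with u = cos(z), dv = exp(-z) dz, so v = -exp(-z): I = -exp(-z)*cos(z) − ∫ exp(-z)*sin(z) dz.
Apply parts again with u = sin(z), dv = exp(-z) dz: ∫ exp(-z)*sin(z) dz = -exp(-z)*sin(z) + I. Substituting back brings back I: I = exp(-z)*sin(z) - exp(-z)*cos(z) − I.
Solving for I: (1 + 1)·I equals the remaining terms, so I = (1/2)·(exp(-z)*sin(z) - exp(-z)*cos(z)).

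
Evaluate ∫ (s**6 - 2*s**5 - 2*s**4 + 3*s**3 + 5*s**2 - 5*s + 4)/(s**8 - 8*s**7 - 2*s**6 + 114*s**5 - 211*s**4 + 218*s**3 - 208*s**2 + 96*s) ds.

log(s)/24 + 14657*log(s - 6)/55500 - 28*log(s - 4)/153 - 7*log(s - 1)/225 - 693*log(s + 4)/17000 - 16*log(s**2 + 1)/629 - 7*atan(s)/629 - 2/(75*s - 75) + C

Factor the denominator: s*(s - 6)*(s - 4)*(s - 1)**2*(s + 4)*(s**2 + 1).
Partial-fraction decomposition: -(32*s + 7)/(629*(s**2 + 1)) - 693/(17000*(s + 4)) - 7/(225*(s - 1)) + 2/(75*(s - 1)**2) - 28/(153*(s - 4)) + 14657/(55500*(s - 6)) + 1/(24*s).
Integrate each term; A/(s−a) gives A·log|s−a|; the (Bs+D)/(s²+p²) term gives a log and an atan.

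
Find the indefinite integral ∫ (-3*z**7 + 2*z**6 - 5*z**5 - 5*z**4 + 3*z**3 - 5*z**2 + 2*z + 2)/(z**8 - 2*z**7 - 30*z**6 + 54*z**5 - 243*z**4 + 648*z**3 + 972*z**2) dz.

log(z)/1458 - 395687*log(z - 6)/204120 + 6679*log(z - 3)/17496 - 3*log(z + 1)/1400 - 482341*log(z + 6)/437400 - 6179*log(z**2 + 9)/36450 - 1639*atan(z/3)/36450 - 1/(486*z) + C

Factor the denominator: z**2*(z - 6)*(z - 3)*(z + 1)*(z + 6)*(z**2 + 9).
Partial-fraction decomposition: -(12358*z + 4917)/(36450*(z**2 + 9)) - 482341/(437400*(z + 6)) - 3/(1400*(z + 1)) + 6679/(17496*(z - 3)) - 395687/(204120*(z - 6)) + 1/(1458*z) + 1/(486*z**2).
Integrate each term; A/(z−a) gives A·log|z−a|; the (Bz+D)/(z²+p²) term gives a log and an atan.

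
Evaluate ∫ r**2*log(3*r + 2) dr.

r**3*log(3*r + 2)/3 - r**3/9 + r**2/9 - 4*r/27 + 8*log(3*r + 2)/81 + C

Use integration by parts with u = log(3*r + 2), dv = r**2 dr.
Then du = 3/(3*r + 2) dr and v = r**3/3.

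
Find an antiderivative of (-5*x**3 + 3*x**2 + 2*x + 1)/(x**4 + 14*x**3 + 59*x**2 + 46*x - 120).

Factor the denominator: (x - 1)*(x + 4)*(x + 5)*(x + 6).
Partial-fraction decomposition: -1177/(14*(x + 6)) + 691/(6*(x + 5)) - 361/(10*(x + 4)) + 1/(210*(x - 1)).
Integrate each term: A/(x−a) contributes A·log|x−a|.

log(x - 1)/210 - 361*log(x + 4)/10 + 691*log(x + 5)/6 - 1177*log(x + 6)/14 + C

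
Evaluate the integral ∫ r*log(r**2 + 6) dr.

Let u = r**2 + 6, so du = (2*r) dr.
The integral becomes (1/2)·∫ log(u) du; integrate by parts with u′=log(u), dv′=du.

r**2*log(r**2 + 6)/2 - r**2/2 + 3*log(r**2 + 6) + C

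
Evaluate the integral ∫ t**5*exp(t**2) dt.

(t**4 - 2*t**2 + 2)*exp(t**2)/2 + C

Let u = t², du = 2t dt; rewrite as (1/2)∫ u^2·exp(1u) du.
Now integrate by parts 2 times.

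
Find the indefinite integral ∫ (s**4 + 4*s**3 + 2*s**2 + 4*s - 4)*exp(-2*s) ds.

(-2*s**4 - 12*s**3 - 22*s**2 - 30*s - 7)*exp(-2*s)/4 + C

Use integration by parts with u = s**4 + 4*s**3 + 2*s**2 + 4*s - 4, dv = exp(-2*s) ds, so v = -exp(-2*s)/2.
Apply parts 4 times (tabular method): alternate signs, differentiate u down to 0, integrate dv up.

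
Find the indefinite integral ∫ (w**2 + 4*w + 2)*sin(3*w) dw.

-w**2*cos(3*w)/3 + 2*w*sin(3*w)/9 - 4*w*cos(3*w)/3 + 4*sin(3*w)/9 - 16*cos(3*w)/27 + C

Use integration by parts with u = w**2 + 4*w + 2, dv = sin(3*w) dw, so v = -cos(3*w)/3.
Apply parts 2 times (tabular method): alternate signs, differentiate u down to 0, integrate dv up.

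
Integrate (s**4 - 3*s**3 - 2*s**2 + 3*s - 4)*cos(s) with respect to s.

Use integration by parts with u = s**4 - 3*s**3 - 2*s**2 + 3*s - 4, dv = cos(s) ds, so v = sin(s).
Apply parts 4 times (tabular method): alternate signs, differentiate u down to 0, integrate dv up.

s**4*sin(s) - 3*s**3*sin(s) + 4*s**3*cos(s) - 14*s**2*sin(s) - 9*s**2*cos(s) + 21*s*sin(s) - 28*s*cos(s) + 24*sin(s) + 21*cos(s) + C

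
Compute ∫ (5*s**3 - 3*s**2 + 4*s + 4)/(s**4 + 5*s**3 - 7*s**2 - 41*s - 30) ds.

31*log(s - 3)/40 + log(s + 1)/2 - 56*log(s + 2)/15 + 179*log(s + 5)/24 + C

Factor the denominator: (s - 3)*(s + 1)*(s + 2)*(s + 5).
Partial-fraction decomposition: 179/(24*(s + 5)) - 56/(15*(s + 2)) + 1/(2*(s + 1)) + 31/(40*(s - 3)).
Integrate each term: A/(s−a) contributes A·log|s−a|.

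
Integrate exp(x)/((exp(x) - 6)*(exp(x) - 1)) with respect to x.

Let u = e^x, du = e^x dx.
The integral becomes ∫ du/((u-1)(u-6)); decompose into partial fractions.

log(exp(x) - 6)/5 - log(exp(x) - 1)/5 + C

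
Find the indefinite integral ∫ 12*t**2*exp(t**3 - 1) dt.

4*exp(t**3 - 1) + C

Let u = t**3 - 1, so du = (3*t**2) dt.
Rewriting, the integral becomes 4·∫ e^u du = 4·e^u.
Substituting back, u = t**3 - 1.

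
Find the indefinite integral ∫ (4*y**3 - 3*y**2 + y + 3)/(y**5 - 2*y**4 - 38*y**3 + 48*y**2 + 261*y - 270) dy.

Factor the denominator: (y - 6)*(y - 3)*(y - 1)*(y + 3)*(y + 5).
Partial-fraction decomposition: -577/(1056*(y + 5)) + 5/(16*(y + 3)) + 1/(48*(y - 1)) - 29/(96*(y - 3)) + 17/(33*(y - 6)).
Integrate each term: A/(y−a) contributes A·log|y−a|.

17*log(y - 6)/33 - 29*log(y - 3)/96 + log(y - 1)/48 + 5*log(y + 3)/16 - 577*log(y + 5)/1056 + C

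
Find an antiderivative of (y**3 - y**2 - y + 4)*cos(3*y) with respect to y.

Use integration by parts with u = y**3 - y**2 - y + 4, dv = cos(3*y) dy, so v = sin(3*y)/3.
Apply parts 3 times (tabular method): alternate signs, differentiate u down to 0, integrate dv up.

y**3*sin(3*y)/3 - y**2*sin(3*y)/3 + y**2*cos(3*y)/3 - 5*y*sin(3*y)/9 - 2*y*cos(3*y)/9 + 38*sin(3*y)/27 - 5*cos(3*y)/27 + C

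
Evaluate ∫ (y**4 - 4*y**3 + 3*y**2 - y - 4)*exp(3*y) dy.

Use integration by parts with u = y**4 - 4*y**3 + 3*y**2 - y - 4, dv = exp(3*y) dy, so v = exp(3*y)/3.
Apply parts 4 times (tabular method): alternate signs, differentiate u down to 0, integrate dv up.

(27*y**4 - 144*y**3 + 225*y**2 - 177*y - 49)*exp(3*y)/81 + C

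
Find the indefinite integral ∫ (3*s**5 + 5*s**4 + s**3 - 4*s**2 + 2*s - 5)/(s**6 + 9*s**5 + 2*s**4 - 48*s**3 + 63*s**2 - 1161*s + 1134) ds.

563*log(s - 3)/1620 - log(s - 1)/560 - 3445*log(s + 6)/567 + 19487*log(s + 7)/2320 + 647*log(s**2 + 9)/3915 - 304*atan(s/3)/1305 + C

Factor the denominator: (s - 3)*(s - 1)*(s + 6)*(s + 7)*(s**2 + 9).
Partial-fraction decomposition: 2*(647*s - 1368)/(3915*(s**2 + 9)) + 19487/(2320*(s + 7)) - 3445/(567*(s + 6)) - 1/(560*(s - 1)) + 563/(1620*(s - 3)).
Integrate each term; A/(s−a) gives A·log|s−a|; the (Bs+D)/(s²+p²) term gives a log and an atan.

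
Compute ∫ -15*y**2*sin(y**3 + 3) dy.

5*cos(y**3 + 3) + C

Let u = y**3 + 3, so du = (3*y**2) dy.
Rewriting, the integral becomes -5·∫ sin(u) du = -5·-cos(u).
Substituting back, u = y**3 + 3.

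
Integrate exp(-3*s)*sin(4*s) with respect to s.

Let I denote the integral. Integrate by parts with u = sin(4*s), dv = exp(-3*s) ds, so v = -exp(-3*s)/3: I = -exp(-3*s)*sin(4*s)/3 + (4/3)·∫ exp(-3*s)*cos(4*s) ds.
Apply parts again with u = cos(4*s), dv = exp(-3*s) ds: ∫ exp(-3*s)*cos(4*s) ds = -exp(-3*s)*cos(4*s)/3 − (4/3)·I. Substituting back brings back I: I = -exp(-3*s)*sin(4*s)/3 - 4*exp(-3*s)*cos(4*s)/9 − (16/9)·I.
Solving for I: (1 + 16/9)·I equals the remaining terms, so I = (9/25)·(-exp(-3*s)*sin(4*s)/3 - 4*exp(-3*s)*cos(4*s)/9).

-3*exp(-3*s)*sin(4*s)/25 - 4*exp(-3*s)*cos(4*s)/25 + C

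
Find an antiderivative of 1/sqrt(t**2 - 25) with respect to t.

Substitute t = 5·sec(θ), so dt = 5·sec(θ)*tan(θ) dθ and the radical becomes sqrt(t**2 - 25) = 5·tan(θ) by the Pythagorean identity.
Integrate the resulting trig expression in θ, then back-substitute sec(θ) = t/5, tan(θ) = sqrt(t**2 - 25)/5 (absorbing any constant into C).

log(t + sqrt(t**2 - 25)) + C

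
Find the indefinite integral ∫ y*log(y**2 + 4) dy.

Let u = y**2 + 4, so du = (2*y) dy.
The integral becomes (1/2)·∫ log(u) du; integrate by parts with u′=log(u), dv′=du.

y**2*log(y**2 + 4)/2 - y**2/2 + 2*log(y**2 + 4) + C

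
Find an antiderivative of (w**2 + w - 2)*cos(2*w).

w**2*sin(2*w)/2 + w*sin(2*w)/2 + w*cos(2*w)/2 - 5*sin(2*w)/4 + cos(2*w)/4 + C

Use integration by parts with u = w**2 + w - 2, dv = cos(2*w) dw, so v = sin(2*w)/2.
Apply parts 2 times (tabular method): alternate signs, differentiate u down to 0, integrate dv up.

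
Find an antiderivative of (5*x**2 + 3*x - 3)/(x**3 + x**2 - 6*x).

Factor the denominator: x*(x - 2)*(x + 3).
Partial-fraction decomposition: 11/(5*(x + 3)) + 23/(10*(x - 2)) + 1/(2*x).
Integrate each term: A/(x−a) contributes A·log|x−a|.

log(x)/2 + 23*log(x - 2)/10 + 11*log(x + 3)/5 + C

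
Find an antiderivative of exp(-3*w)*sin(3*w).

-exp(-3*w)*sin(3*w)/6 - exp(-3*w)*cos(3*w)/6 + C

Let I denote the integral. Integrate by parts with u = sin(3*w), dv = exp(-3*w) dw, so v = -exp(-3*w)/3: I = -exp(-3*w)*sin(3*w)/3 + ∫ exp(-3*w)*cos(3*w) dw.
Apply parts again with u = cos(3*w), dv = exp(-3*w) dw: ∫ exp(-3*w)*cos(3*w) dw = -exp(-3*w)*cos(3*w)/3 − I. Substituting back brings back I: I = -exp(-3*w)*sin(3*w)/3 - exp(-3*w)*cos(3*w)/3 − I.
Solving for I: (1 + 1)·I equals the remaining terms, so I = (1/2)·(-exp(-3*w)*sin(3*w)/3 - exp(-3*w)*cos(3*w)/3).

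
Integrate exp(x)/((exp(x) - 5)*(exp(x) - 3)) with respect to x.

Let u = e^x, du = e^x dx.
The integral becomes ∫ du/((u-3)(u-5)); decompose into partial fractions.

log(exp(x) - 5)/2 - log(exp(x) - 3)/2 + C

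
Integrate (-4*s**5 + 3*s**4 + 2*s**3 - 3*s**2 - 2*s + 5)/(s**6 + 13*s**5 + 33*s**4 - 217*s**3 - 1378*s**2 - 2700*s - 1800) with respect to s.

-2091*log(s - 5)/8624 + 51085*log(s + 2)/7056 - 1145*log(s + 3)/48 + 2813*log(s + 5)/36 - 34469*log(s + 6)/528 + 157/(84*s + 168) + C

Factor the denominator: (s - 5)*(s + 2)**2*(s + 3)*(s + 5)*(s + 6).
Partial-fraction decomposition: -34469/(528*(s + 6)) + 2813/(36*(s + 5)) - 1145/(48*(s + 3)) + 51085/(7056*(s + 2)) - 157/(84*(s + 2)**2) - 2091/(8624*(s - 5)).
Integrate each term; A/(s−a) gives A·log|s−a|; A/(s−a)² gives −A/(s−a).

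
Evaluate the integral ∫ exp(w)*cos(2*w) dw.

2*exp(w)*sin(2*w)/5 + exp(w)*cos(2*w)/5 + C

Let I denote the integral. Integrate by parts with u = cos(2*w), dv = exp(w) dw, so v = exp(w): I = exp(w)*cos(2*w) + 2·∫ exp(w)*sin(2*w) dw.
Apply parts again with u = sin(2*w), dv = exp(w) dw: ∫ exp(w)*sin(2*w) dw = exp(w)*sin(2*w) − 2·I. Substituting back brings back I: I = 2*exp(w)*sin(2*w) + exp(w)*cos(2*w) − 4·I.
Solving for I: (1 + 4)·I equals the remaining terms, so I = (1/5)·(2*exp(w)*sin(2*w) + exp(w)*cos(2*w)).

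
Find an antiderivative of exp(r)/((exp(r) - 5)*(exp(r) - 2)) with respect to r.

Let u = e^r, du = e^r dr.
The integral becomes ∫ du/((u-5)(u-2)); decompose into partial fractions.

log(exp(r) - 5)/3 - log(exp(r) - 2)/3 + C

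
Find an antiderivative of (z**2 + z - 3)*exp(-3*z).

(-9*z**2 - 15*z + 22)*exp(-3*z)/27 + C

Use integration by parts with u = z**2 + z - 3, dv = exp(-3*z) dz, so v = -exp(-3*z)/3.
Apply parts 2 times (tabular method): alternate signs, differentiate u down to 0, integrate dv up.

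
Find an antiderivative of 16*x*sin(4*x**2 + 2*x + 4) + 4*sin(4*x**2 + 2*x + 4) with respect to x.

Let u = 4*x**2 + 2*x + 4, so du = (8*x + 2) dx.
Rewriting, the integral becomes 2·∫ sin(u) du = 2·-cos(u).
Substituting back, u = 4*x**2 + 2*x + 4.

-2*cos(4*x**2 + 2*x + 4) + C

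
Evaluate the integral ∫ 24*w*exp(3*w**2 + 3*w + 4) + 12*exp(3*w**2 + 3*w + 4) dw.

4*exp(3*w**2 + 3*w + 4) + C

Let u = 3*w**2 + 3*w + 4, so du = (6*w + 3) dw.
Rewriting, the integral becomes 4·∫ e^u du = 4·e^u.
Substituting back, u = 3*w**2 + 3*w + 4.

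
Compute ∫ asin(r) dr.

Use integration by parts with u = arcsin(r), dv = dr.
Then du = 1/sqrt(-r**2 + 1) dr.

r*asin(r) + sqrt(-r**2 + 1) + C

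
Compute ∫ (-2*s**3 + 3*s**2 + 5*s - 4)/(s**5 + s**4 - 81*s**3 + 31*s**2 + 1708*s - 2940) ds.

-149*log(s - 6)/338 + 77*log(s - 5)/216 + log(s - 2)/486 + 27035*log(s + 7)/328536 + 397/(702*s + 4914) + C

Factor the denominator: (s - 6)*(s - 5)*(s - 2)*(s + 7)**2.
Partial-fraction decomposition: 27035/(328536*(s + 7)) - 397/(702*(s + 7)**2) + 1/(486*(s - 2)) + 77/(216*(s - 5)) - 149/(338*(s - 6)).
Integrate each term; A/(s−a) gives A·log|s−a|; A/(s−a)² gives −A/(s−a).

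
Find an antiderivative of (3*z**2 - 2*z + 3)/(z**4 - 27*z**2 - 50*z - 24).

99*log(z - 6)/490 + 200*log(z + 1)/441 - 59*log(z + 4)/90 + 8/(21*z + 21) + C

Factor the denominator: (z - 6)*(z + 1)**2*(z + 4).
Partial-fraction decomposition: -59/(90*(z + 4)) + 200/(441*(z + 1)) - 8/(21*(z + 1)**2) + 99/(490*(z - 6)).
Integrate each term; A/(z−a) gives A·log|z−a|; A/(z−a)² gives −A/(z−a).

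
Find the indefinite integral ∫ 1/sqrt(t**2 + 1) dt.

Substitute t = tan(θ), so dt = sec(θ)^2 dθ and the radical becomes sqrt(t**2 + 1) = sec(θ) by the Pythagorean identity.
Integrate the resulting trig expression in θ, then back-substitute tan(θ) = t, sec(θ) = sqrt(t**2 + 1) (absorbing any constant into C).

log(t + sqrt(t**2 + 1)) + C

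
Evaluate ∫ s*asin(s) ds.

Use integration by parts with u = arcsin(s), dv = s ds.
Then du = 1/sqrt(-s**2 + 1) ds.

s**2*asin(s)/2 + s*sqrt(-s**2 + 1)/4 - asin(s)/4 + C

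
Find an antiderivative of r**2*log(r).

r**3*log(r)/3 - r**3/9 + C

Use integration by parts with u = log(r), dv = r**2 dr.
Then du = 1/r dr and v = r**3/3.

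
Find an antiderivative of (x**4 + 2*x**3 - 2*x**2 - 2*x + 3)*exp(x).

(x**4 - 2*x**3 + 4*x**2 - 10*x + 13)*exp(x) + C

Use integration by parts with u = x**4 + 2*x**3 - 2*x**2 - 2*x + 3, dv = exp(x) dx, so v = exp(x).
Apply parts 4 times (tabular method): alternate signs, differentiate u down to 0, integrate dv up.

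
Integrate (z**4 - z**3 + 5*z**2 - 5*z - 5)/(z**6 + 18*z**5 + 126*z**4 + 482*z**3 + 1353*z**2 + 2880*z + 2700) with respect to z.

49*log(z + 2)/468 + 49135*log(z + 5)/5202 - 1717*log(z + 6)/180 - 3793*log(z**2 + 9)/676260 - 1262*atan(z/3)/169065 + 895/(102*z + 510) + C

Factor the denominator: (z + 2)*(z + 5)**2*(z + 6)*(z**2 + 9).
Partial-fraction decomposition: -(3793*z + 7572)/(338130*(z**2 + 9)) - 1717/(180*(z + 6)) + 49135/(5202*(z + 5)) - 895/(102*(z + 5)**2) + 49/(468*(z + 2)).
Integrate each term; A/(z−a) gives A·log|z−a|; the (Bz+D)/(z²+p²) term gives a log and an atan.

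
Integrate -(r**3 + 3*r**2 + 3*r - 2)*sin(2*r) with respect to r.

Use integration by parts with u = r**3 + 3*r**2 + 3*r - 2, dv = -sin(2*r) dr, so v = cos(2*r)/2.
Apply parts 3 times (tabular method): alternate signs, differentiate u down to 0, integrate dv up.

r**3*cos(2*r)/2 - 3*r**2*sin(2*r)/4 + 3*r**2*cos(2*r)/2 - 3*r*sin(2*r)/2 + 3*r*cos(2*r)/4 - 3*sin(2*r)/8 - 7*cos(2*r)/4 + C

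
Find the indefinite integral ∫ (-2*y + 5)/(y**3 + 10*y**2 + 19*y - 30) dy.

Factor the denominator: (y - 1)*(y + 5)*(y + 6).
Partial-fraction decomposition: 17/(7*(y + 6)) - 5/(2*(y + 5)) + 1/(14*(y - 1)).
Integrate each term: A/(y−a) contributes A·log|y−a|.

log(y - 1)/14 - 5*log(y + 5)/2 + 17*log(y + 6)/7 + C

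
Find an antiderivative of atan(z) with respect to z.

z*atan(z) - log(z**2 + 1)/2 + C

Use integration by parts with u = arctan(z), dv = dz.
Then du = 1/(z**2 + 1) dz.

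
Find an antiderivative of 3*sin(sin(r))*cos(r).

Let u = sin(r), so du = (cos(r)) dr.
Rewriting, the integral becomes 3·∫ sin(u) du = 3·-cos(u).
Substituting back, u = sin(r).

-3*cos(sin(r)) + C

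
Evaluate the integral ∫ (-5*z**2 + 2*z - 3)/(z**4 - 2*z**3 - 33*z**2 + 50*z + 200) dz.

-59*log(z - 5)/35 + 25*log(z - 4)/18 - 3*log(z + 2)/14 + 23*log(z + 5)/45 + C

Factor the denominator: (z - 5)*(z - 4)*(z + 2)*(z + 5).
Partial-fraction decomposition: 23/(45*(z + 5)) - 3/(14*(z + 2)) + 25/(18*(z - 4)) - 59/(35*(z - 5)).
Integrate each term: A/(z−a) contributes A·log|z−a|.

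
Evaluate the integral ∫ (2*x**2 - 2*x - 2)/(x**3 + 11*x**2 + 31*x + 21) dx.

log(x + 1)/6 - 11*log(x + 3)/4 + 55*log(x + 7)/12 + C

Factor the denominator: (x + 1)*(x + 3)*(x + 7).
Partial-fraction decomposition: 55/(12*(x + 7)) - 11/(4*(x + 3)) + 1/(6*(x + 1)).
Integrate each term: A/(x−a) contributes A·log|x−a|.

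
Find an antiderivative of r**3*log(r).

Use integration by parts with u = log(r), dv = r**3 dr.
Then du = 1/r dr and v = r**4/4.

r**4*log(r)/4 - r**4/16 + C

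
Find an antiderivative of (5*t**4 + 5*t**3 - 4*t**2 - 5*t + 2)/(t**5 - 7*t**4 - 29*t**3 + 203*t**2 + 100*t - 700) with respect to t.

1499*log(t - 7)/120 - 1209*log(t - 5)/140 + 8*log(t - 2)/35 - log(t + 2)/21 + 809*log(t + 5)/840 + C

Factor the denominator: (t - 7)*(t - 5)*(t - 2)*(t + 2)*(t + 5).
Partial-fraction decomposition: 809/(840*(t + 5)) - 1/(21*(t + 2)) + 8/(35*(t - 2)) - 1209/(140*(t - 5)) + 1499/(120*(t - 7)).
Integrate each term: A/(t−a) contributes A·log|t−a|.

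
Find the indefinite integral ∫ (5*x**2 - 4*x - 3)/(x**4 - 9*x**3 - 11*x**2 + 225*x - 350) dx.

Factor the denominator: (x - 7)*(x - 5)*(x - 2)*(x + 5).
Partial-fraction decomposition: -71/(420*(x + 5)) + 3/(35*(x - 2)) - 17/(10*(x - 5)) + 107/(60*(x - 7)).
Integrate each term: A/(x−a) contributes A·log|x−a|.

107*log(x - 7)/60 - 17*log(x - 5)/10 + 3*log(x - 2)/35 - 71*log(x + 5)/420 + C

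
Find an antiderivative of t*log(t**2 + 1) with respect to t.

Let u = t**2 + 1, so du = (2*t) dt.
The integral becomes (1/2)·∫ log(u) du; integrate by parts with u′=log(u), dv′=du.

t**2*log(t**2 + 1)/2 - t**2/2 + log(t**2 + 1)/2 + C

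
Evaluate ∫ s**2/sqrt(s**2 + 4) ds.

s*sqrt(s**2 + 4)/2 - 2*log(s + sqrt(s**2 + 4)) + C

Substitute s = 2·tan(θ), so ds = 2·sec(θ)^2 dθ and the radical becomes sqrt(s**2 + 4) = 2·sec(θ) by the Pythagorean identity.
Integrate the resulting trig expression in θ, then back-substitute tan(θ) = s/2, sec(θ) = sqrt(s**2 + 4)/2 (absorbing any constant into C).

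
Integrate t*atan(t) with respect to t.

Use integration by parts with u = arctan(t), dv = t dt.
Then du = 1/(t**2 + 1) dt.

t**2*atan(t)/2 - t/2 + atan(t)/2 + C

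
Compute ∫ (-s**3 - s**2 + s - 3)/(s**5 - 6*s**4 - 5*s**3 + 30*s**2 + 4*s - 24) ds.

-249*log(s - 6)/1120 + 13*log(s - 2)/48 - 2*log(s - 1)/15 + 2*log(s + 1)/21 - log(s + 2)/96 + C

Factor the denominator: (s - 6)*(s - 2)*(s - 1)*(s + 1)*(s + 2).
Partial-fraction decomposition: -1/(96*(s + 2)) + 2/(21*(s + 1)) - 2/(15*(s - 1)) + 13/(48*(s - 2)) - 249/(1120*(s - 6)).
Integrate each term: A/(s−a) contributes A·log|s−a|.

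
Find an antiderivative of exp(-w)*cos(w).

exp(-w)*sin(w)/2 - exp(-w)*cos(w)/2 + C

Let I denote the integral. Integrate by parts with u = cos(w), dv = exp(-w) dw, so v = -exp(-w): I = -exp(-w)*cos(w) − ∫ exp(-w)*sin(w) dw.
Apply parts again with u = sin(w), dv = exp(-w) dw: ∫ exp(-w)*sin(w) dw = -exp(-w)*sin(w) + I. Substituting back brings back I: I = exp(-w)*sin(w) - exp(-w)*cos(w) − I.
Solving for I: (1 + 1)·I equals the remaining terms, so I = (1/2)·(exp(-w)*sin(w) - exp(-w)*cos(w)).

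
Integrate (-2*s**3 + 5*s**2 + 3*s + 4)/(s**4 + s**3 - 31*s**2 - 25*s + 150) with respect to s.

Factor the denominator: (s - 5)*(s - 2)*(s + 3)*(s + 5).
Partial-fraction decomposition: -13/(5*(s + 5)) + 47/(40*(s + 3)) - 2/(15*(s - 2)) - 53/(120*(s - 5)).
Integrate each term: A/(s−a) contributes A·log|s−a|.

-53*log(s - 5)/120 - 2*log(s - 2)/15 + 47*log(s + 3)/40 - 13*log(s + 5)/5 + C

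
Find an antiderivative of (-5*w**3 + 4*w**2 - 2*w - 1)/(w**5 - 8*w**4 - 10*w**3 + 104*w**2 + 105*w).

-log(w)/105 - 767*log(w - 7)/560 + 67*log(w - 5)/60 - 5*log(w + 1)/48 + 11*log(w + 3)/30 + C

Factor the denominator: w*(w - 7)*(w - 5)*(w + 1)*(w + 3).
Partial-fraction decomposition: 11/(30*(w + 3)) - 5/(48*(w + 1)) + 67/(60*(w - 5)) - 767/(560*(w - 7)) - 1/(105*w).
Integrate each term: A/(w−a) contributes A·log|w−a|.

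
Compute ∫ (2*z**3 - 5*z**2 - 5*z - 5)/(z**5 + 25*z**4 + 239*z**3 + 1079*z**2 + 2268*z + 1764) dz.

Factor the denominator: (z + 2)*(z + 3)*(z + 6)*(z + 7)**2.
Partial-fraction decomposition: 18949/(400*(z + 7)) + 901/(20*(z + 7)**2) - 587/(12*(z + 6)) + 89/(48*(z + 3)) - 31/(100*(z + 2)).
Integrate each term; A/(z−a) gives A·log|z−a|; A/(z−a)² gives −A/(z−a).

-31*log(z + 2)/100 + 89*log(z + 3)/48 - 587*log(z + 6)/12 + 18949*log(z + 7)/400 - 901/(20*z + 140) + C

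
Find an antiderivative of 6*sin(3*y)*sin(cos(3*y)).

2*cos(cos(3*y)) + C

Let u = cos(3*y), so du = (-3*sin(3*y)) dy.
Rewriting, the integral becomes -2·∫ sin(u) du = -2·-cos(u).
Substituting back, u = cos(3*y).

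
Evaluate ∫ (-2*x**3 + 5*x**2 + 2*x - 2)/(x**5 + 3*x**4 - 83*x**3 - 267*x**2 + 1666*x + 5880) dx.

-13*log(x - 7)/56 + 11*log(x - 6)/65 + 3*log(x + 4)/5 - 11*log(x + 5)/8 + 305*log(x + 7)/364 + C

Factor the denominator: (x - 7)*(x - 6)*(x + 4)*(x + 5)*(x + 7).
Partial-fraction decomposition: 305/(364*(x + 7)) - 11/(8*(x + 5)) + 3/(5*(x + 4)) + 11/(65*(x - 6)) - 13/(56*(x - 7)).
Integrate each term: A/(x−a) contributes A·log|x−a|.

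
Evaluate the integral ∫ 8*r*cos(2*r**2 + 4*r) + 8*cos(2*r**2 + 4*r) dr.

2*sin(2*r**2 + 4*r) + C

Let u = 2*r**2 + 4*r, so du = (4*r + 4) dr.
Rewriting, the integral becomes 2·∫ cos(u) du = 2·sin(u).
Substituting back, u = 2*r**2 + 4*r.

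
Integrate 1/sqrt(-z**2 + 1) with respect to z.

asin(z) + C

Substitute z = sin(θ), so dz = cos(θ) dθ and the radical becomes sqrt(-z**2 + 1) = cos(θ) by the Pythagorean identity.
Integrate the resulting trig expression in θ, then back-substitute θ = asin(z), sin(θ) = z, cos(θ) = sqrt(-z**2 + 1) (absorbing any constant into C).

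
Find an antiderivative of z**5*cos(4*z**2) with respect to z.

z**4*sin(4*z**2)/8 + z**2*cos(4*z**2)/16 - sin(4*z**2)/64 + C

Let u = z², du = 2z dz; rewrite as (1/2)∫ u^2·cos(4u) du.
Now integrate by parts 2 times.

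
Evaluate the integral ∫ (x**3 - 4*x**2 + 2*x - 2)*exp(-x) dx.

(-x**3 + x**2 + 2)*exp(-x) + C

Use integration by parts with u = x**3 - 4*x**2 + 2*x - 2, dv = exp(-x) dx, so v = -exp(-x).
Apply parts 3 times (tabular method): alternate signs, differentiate u down to 0, integrate dv up.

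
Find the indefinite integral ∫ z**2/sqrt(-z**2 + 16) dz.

-z*sqrt(-z**2 + 16)/2 + 8*asin(z/4) + C

Substitute z = 4·sin(θ), so dz = 4·cos(θ) dθ and the radical becomes sqrt(-z**2 + 16) = 4·cos(θ) by the Pythagorean identity.
Integrate the resulting trig expression in θ, then back-substitute θ = asin(z/4), sin(θ) = z/4, cos(θ) = sqrt(-z**2 + 16)/4 (absorbing any constant into C).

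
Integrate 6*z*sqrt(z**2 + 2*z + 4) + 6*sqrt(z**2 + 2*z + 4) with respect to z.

Let u = z**2 + 2*z + 4, so du = (2*z + 2) dz.
Rewriting, the integral becomes 3·∫ √u du = 3·(2/3)u^(3/2).
Substituting back, u = z**2 + 2*z + 4.

2*(z**2 + 2*z + 4)**(3/2) + C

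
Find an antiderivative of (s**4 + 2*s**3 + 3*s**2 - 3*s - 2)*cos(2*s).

Use integration by parts with u = s**4 + 2*s**3 + 3*s**2 - 3*s - 2, dv = cos(2*s) ds, so v = sin(2*s)/2.
Apply parts 4 times (tabular method): alternate signs, differentiate u down to 0, integrate dv up.

s**4*sin(2*s)/2 + s**3*sin(2*s) + s**3*cos(2*s) + 3*s**2*cos(2*s)/2 - 3*s*sin(2*s) - sin(2*s) - 3*cos(2*s)/2 + C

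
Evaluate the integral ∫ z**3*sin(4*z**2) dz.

-z**2*cos(4*z**2)/8 + sin(4*z**2)/32 + C

Let u = z², du = 2z dz; rewrite as (1/2)∫ u^1·sin(4u) du.
Now integrate by parts 1 time.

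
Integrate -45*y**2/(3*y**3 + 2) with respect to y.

Let u = 3*y**3 + 2, so du = (9*y**2) dy.
Rewriting, the integral becomes -5·∫ 1/u du = -5·log(u).
Substituting back, u = 3*y**3 + 2.

-5*log(3*y**3 + 2) + C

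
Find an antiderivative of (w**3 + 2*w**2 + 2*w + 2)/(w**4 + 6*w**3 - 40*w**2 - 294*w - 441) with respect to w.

457*log(w - 7)/1400 - 379*log(w + 3)/800 + 257*log(w + 7)/224 - 13/(40*w + 120) + C

Factor the denominator: (w - 7)*(w + 3)**2*(w + 7).
Partial-fraction decomposition: 257/(224*(w + 7)) - 379/(800*(w + 3)) + 13/(40*(w + 3)**2) + 457/(1400*(w - 7)).
Integrate each term; A/(w−a) gives A·log|w−a|; A/(w−a)² gives −A/(w−a).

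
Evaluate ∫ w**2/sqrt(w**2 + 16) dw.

Substitute w = 4·tan(θ), so dw = 4·sec(θ)^2 dθ and the radical becomes sqrt(w**2 + 16) = 4·sec(θ) by the Pythagorean identity.
Integrate the resulting trig expression in θ, then back-substitute tan(θ) = w/4, sec(θ) = sqrt(w**2 + 16)/4 (absorbing any constant into C).

w*sqrt(w**2 + 16)/2 - 8*log(w + sqrt(w**2 + 16)) + C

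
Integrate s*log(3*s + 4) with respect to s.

Use integration by parts with u = log(3*s + 4), dv = s ds.
Then du = 3/(3*s + 4) ds and v = s**2/2.

s**2*log(3*s + 4)/2 - s**2/4 + 2*s/3 - 8*log(3*s + 4)/9 + C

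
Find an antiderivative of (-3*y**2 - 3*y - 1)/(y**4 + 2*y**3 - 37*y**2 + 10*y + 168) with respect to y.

Factor the denominator: (y - 4)*(y - 3)*(y + 2)*(y + 7).
Partial-fraction decomposition: 127/(550*(y + 7)) - 7/(150*(y + 2)) + 37/(50*(y - 3)) - 61/(66*(y - 4)).
Integrate each term: A/(y−a) contributes A·log|y−a|.

-61*log(y - 4)/66 + 37*log(y - 3)/50 - 7*log(y + 2)/150 + 127*log(y + 7)/550 + C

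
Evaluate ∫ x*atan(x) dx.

Use integration by parts with u = arctan(x), dv = x dx.
Then du = 1/(x**2 + 1) dx.

x**2*atan(x)/2 - x/2 + atan(x)/2 + C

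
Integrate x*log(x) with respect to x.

Use integration by parts with u = log(x), dv = x dx.
Then du = 1/x dx and v = x**2/2.

x**2*log(x)/2 - x**2/4 + C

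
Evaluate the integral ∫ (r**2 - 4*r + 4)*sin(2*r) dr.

-r**2*cos(2*r)/2 + r*sin(2*r)/2 + 2*r*cos(2*r) - sin(2*r) - 7*cos(2*r)/4 + C

Use integration by parts with u = r**2 - 4*r + 4, dv = sin(2*r) dr, so v = -cos(2*r)/2.
Apply parts 2 times (tabular method): alternate signs, differentiate u down to 0, integrate dv up.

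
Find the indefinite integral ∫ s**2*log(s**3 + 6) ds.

Let u = s**3 + 6, so du = (3*s**2) ds.
The integral becomes (1/3)·∫ log(u) du; integrate by parts with u′=log(u), dv′=du.

s**3*log(s**3 + 6)/3 - s**3/3 + 2*log(s**3 + 6) + C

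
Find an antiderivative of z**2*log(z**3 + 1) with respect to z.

Let u = z**3 + 1, so du = (3*z**2) dz.
The integral becomes (1/3)·∫ log(u) du; integrate by parts with u′=log(u), dv′=du.

z**3*log(z**3 + 1)/3 - z**3/3 + log(z**3 + 1)/3 + C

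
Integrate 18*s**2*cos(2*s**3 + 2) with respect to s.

3*sin(2*s**3 + 2) + C

Let u = 2*s**3 + 2, so du = (6*s**2) ds.
Rewriting, the integral becomes 3·∫ cos(u) du = 3·sin(u).
Substituting back, u = 2*s**3 + 2.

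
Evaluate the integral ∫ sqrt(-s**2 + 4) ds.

s*sqrt(-s**2 + 4)/2 + 2*asin(s/2) + C

Substitute s = 2·sin(θ), so ds = 2·cos(θ) dθ and the radical becomes sqrt(-s**2 + 4) = 2·cos(θ) by the Pythagorean identity.
Integrate the resulting trig expression in θ, then back-substitute θ = asin(s/2), sin(θ) = s/2, cos(θ) = sqrt(-s**2 + 4)/2 (absorbing any constant into C).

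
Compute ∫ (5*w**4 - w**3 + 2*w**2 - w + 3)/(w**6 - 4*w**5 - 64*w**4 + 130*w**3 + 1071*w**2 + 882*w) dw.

Factor the denominator: w*(w - 7)**2*(w + 1)*(w + 3)*(w + 6).
Partial-fraction decomposition: -753/(1690*(w + 6)) + 19/(75*(w + 3)) - 3/(160*(w + 1)) + 1375159/(6624800*(w - 7)) + 2939/(1820*(w - 7)**2) + 1/(294*w).
Integrate each term; A/(w−a) gives A·log|w−a|; A/(w−a)² gives −A/(w−a).

log(w)/294 + 1375159*log(w - 7)/6624800 - 3*log(w + 1)/160 + 19*log(w + 3)/75 - 753*log(w + 6)/1690 - 2939/(1820*w - 12740) + C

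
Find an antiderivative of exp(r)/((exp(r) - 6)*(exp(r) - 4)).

log(exp(r) - 6)/2 - log(exp(r) - 4)/2 + C

Let u = e^r, du = e^r dr.
The integral becomes ∫ du/((u-4)(u-6)); decompose into partial fractions.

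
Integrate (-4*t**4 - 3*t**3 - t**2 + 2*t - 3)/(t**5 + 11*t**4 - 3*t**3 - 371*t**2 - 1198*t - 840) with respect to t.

Factor the denominator: (t - 6)*(t + 1)*(t + 4)*(t + 5)*(t + 7).
Partial-fraction decomposition: -8641/(468*(t + 7)) + 2163/(88*(t + 5)) - 859/(90*(t + 4)) + 1/(72*(t + 1)) - 837/(1430*(t - 6)).
Integrate each term: A/(t−a) contributes A·log|t−a|.

-837*log(t - 6)/1430 + log(t + 1)/72 - 859*log(t + 4)/90 + 2163*log(t + 5)/88 - 8641*log(t + 7)/468 + C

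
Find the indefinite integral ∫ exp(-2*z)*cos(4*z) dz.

exp(-2*z)*sin(4*z)/5 - exp(-2*z)*cos(4*z)/10 + C

Let I denote the integral. Integrate by parts with u = cos(4*z), dv = exp(-2*z) dz, so v = -exp(-2*z)/2: I = -exp(-2*z)*cos(4*z)/2 − 2·∫ exp(-2*z)*sin(4*z) dz.
Apply parts again with u = sin(4*z), dv = exp(-2*z) dz: ∫ exp(-2*z)*sin(4*z) dz = -exp(-2*z)*sin(4*z)/2 + 2·I. Substituting back brings back I: I = exp(-2*z)*sin(4*z) - exp(-2*z)*cos(4*z)/2 − 4·I.
Solving for I: (1 + 4)·I equals the remaining terms, so I = (1/5)·(exp(-2*z)*sin(4*z) - exp(-2*z)*cos(4*z)/2).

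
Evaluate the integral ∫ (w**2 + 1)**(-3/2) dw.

w/sqrt(w**2 + 1) + C

Substitute w = tan(θ), so dw = sec(θ)^2 dθ and the radical becomes sqrt(w**2 + 1) = sec(θ) by the Pythagorean identity.
Integrate the resulting trig expression in θ, then back-substitute tan(θ) = w, sec(θ) = sqrt(w**2 + 1) (absorbing any constant into C).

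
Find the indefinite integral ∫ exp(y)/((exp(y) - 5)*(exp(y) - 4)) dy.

log(exp(y) - 5) - log(exp(y) - 4) + C

Let u = e^y, du = e^y dy.
The integral becomes ∫ du/((u-5)(u-4)); decompose into partial fractions.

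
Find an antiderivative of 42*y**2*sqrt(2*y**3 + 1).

Let u = 2*y**3 + 1, so du = (6*y**2) dy.
Rewriting, the integral becomes 7·∫ √u du = 7·(2/3)u^(3/2).
Substituting back, u = 2*y**3 + 1.

14*(2*y**3 + 1)**(3/2)/3 + C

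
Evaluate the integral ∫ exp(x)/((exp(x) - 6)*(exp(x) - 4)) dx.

log(exp(x) - 6)/2 - log(exp(x) - 4)/2 + C

Let u = e^x, du = e^x dx.
The integral becomes ∫ du/((u-6)(u-4)); decompose into partial fractions.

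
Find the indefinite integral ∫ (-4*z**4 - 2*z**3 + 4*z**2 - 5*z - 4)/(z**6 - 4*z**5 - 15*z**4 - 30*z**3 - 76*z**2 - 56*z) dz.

Factor the denominator: z*(z - 7)*(z + 1)*(z + 2)*(z**2 + 4).
Partial-fraction decomposition: 3*(37*z - 642)/(2120*(z**2 + 4)) + 13/(72*(z + 2)) + 3/(40*(z + 1)) - 10133/(26712*(z - 7)) + 1/(14*z).
Integrate each term; A/(z−a) gives A·log|z−a|; the (Bz+D)/(z²+p²) term gives a log and an atan.

log(z)/14 - 10133*log(z - 7)/26712 + 3*log(z + 1)/40 + 13*log(z + 2)/72 + 111*log(z**2 + 4)/4240 - 963*atan(z/2)/2120 + C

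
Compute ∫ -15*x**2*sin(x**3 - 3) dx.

Let u = x**3 - 3, so du = (3*x**2) dx.
Rewriting, the integral becomes -5·∫ sin(u) du = -5·-cos(u).
Substituting back, u = x**3 - 3.

5*cos(x**3 - 3) + C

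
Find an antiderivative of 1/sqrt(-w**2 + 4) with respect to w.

Substitute w = 2·sin(θ), so dw = 2·cos(θ) dθ and the radical becomes sqrt(-w**2 + 4) = 2·cos(θ) by the Pythagorean identity.
Integrate the resulting trig expression in θ, then back-substitute θ = asin(w/2), sin(θ) = w/2, cos(θ) = sqrt(-w**2 + 4)/2 (absorbing any constant into C).

asin(w/2) + C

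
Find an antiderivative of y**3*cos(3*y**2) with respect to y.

Let u = y², du = 2y dy; rewrite as (1/2)∫ u^1·cos(3u) du.
Now integrate by parts 1 time.

y**2*sin(3*y**2)/6 + cos(3*y**2)/18 + C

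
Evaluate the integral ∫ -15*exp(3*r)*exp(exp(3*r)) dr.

Let u = exp(3*r), so du = (3*exp(3*r)) dr.
Rewriting, the integral becomes -5·∫ e^u du = -5·e^u.
Substituting back, u = exp(3*r).

-5*exp(exp(3*r)) + C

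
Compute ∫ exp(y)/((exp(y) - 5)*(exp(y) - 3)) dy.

Let u = e^y, du = e^y dy.
The integral becomes ∫ du/((u-3)(u-5)); decompose into partial fractions.

log(exp(y) - 5)/2 - log(exp(y) - 3)/2 + C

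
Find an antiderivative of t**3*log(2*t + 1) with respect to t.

Use integration by parts with u = log(2*t + 1), dv = t**3 dt.
Then du = 2/(2*t + 1) dt and v = t**4/4.

t**4*log(2*t + 1)/4 - t**4/16 + t**3/24 - t**2/32 + t/32 - log(2*t + 1)/64 + C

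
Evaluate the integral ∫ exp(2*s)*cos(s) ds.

Let I denote the integral. Integrate by parts with u = cos(s), dv = exp(2*s) ds, so v = exp(2*s)/2: I = exp(2*s)*cos(s)/2 + (1/2)·∫ exp(2*s)*sin(s) ds.
Apply parts again with u = sin(s), dv = exp(2*s) ds: ∫ exp(2*s)*sin(s) ds = exp(2*s)*sin(s)/2 − (1/2)·I. Substituting back brings back I: I = exp(2*s)*sin(s)/4 + exp(2*s)*cos(s)/2 − (1/4)·I.
Solving for I: (1 + 1/4)·I equals the remaining terms, so I = (4/5)·(exp(2*s)*sin(s)/4 + exp(2*s)*cos(s)/2).

exp(2*s)*sin(s)/5 + 2*exp(2*s)*cos(s)/5 + C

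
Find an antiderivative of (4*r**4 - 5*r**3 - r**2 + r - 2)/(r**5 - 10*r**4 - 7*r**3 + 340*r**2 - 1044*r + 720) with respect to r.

509*log(r - 6)/15 - 1853*log(r - 5)/44 + 23*log(r - 4)/2 + log(r - 1)/140 + 311*log(r + 6)/462 + C

Factor the denominator: (r - 6)*(r - 5)*(r - 4)*(r - 1)*(r + 6).
Partial-fraction decomposition: 311/(462*(r + 6)) + 1/(140*(r - 1)) + 23/(2*(r - 4)) - 1853/(44*(r - 5)) + 509/(15*(r - 6)).
Integrate each term: A/(r−a) contributes A·log|r−a|.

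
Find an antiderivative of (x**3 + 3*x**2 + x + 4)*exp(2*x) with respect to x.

Use integration by parts with u = x**3 + 3*x**2 + x + 4, dv = exp(2*x) dx, so v = exp(2*x)/2.
Apply parts 3 times (tabular method): alternate signs, differentiate u down to 0, integrate dv up.

(4*x**3 + 6*x**2 - 2*x + 17)*exp(2*x)/8 + C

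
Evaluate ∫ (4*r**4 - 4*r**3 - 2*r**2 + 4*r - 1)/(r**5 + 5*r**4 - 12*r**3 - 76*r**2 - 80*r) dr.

log(r)/80 + 751*log(r - 4)/1296 - 413*log(r + 2)/108 + 2929*log(r + 5)/405 - 79/(36*r + 72) + C

Factor the denominator: r*(r - 4)*(r + 2)**2*(r + 5).
Partial-fraction decomposition: 2929/(405*(r + 5)) - 413/(108*(r + 2)) + 79/(36*(r + 2)**2) + 751/(1296*(r - 4)) + 1/(80*r).
Integrate each term; A/(r−a) gives A·log|r−a|; A/(r−a)² gives −A/(r−a).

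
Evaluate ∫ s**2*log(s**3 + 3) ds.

Let u = s**3 + 3, so du = (3*s**2) ds.
The integral becomes (1/3)·∫ log(u) du; integrate by parts with u′=log(u), dv′=du.

s**3*log(s**3 + 3)/3 - s**3/3 + log(s**3 + 3) + C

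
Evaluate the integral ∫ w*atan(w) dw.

w**2*atan(w)/2 - w/2 + atan(w)/2 + C

Use integration by parts with u = arctan(w), dv = w dw.
Then du = 1/(w**2 + 1) dw.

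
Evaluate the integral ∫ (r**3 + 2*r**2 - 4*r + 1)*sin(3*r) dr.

Use integration by parts with u = r**3 + 2*r**2 - 4*r + 1, dv = sin(3*r) dr, so v = -cos(3*r)/3.
Apply parts 3 times (tabular method): alternate signs, differentiate u down to 0, integrate dv up.

-r**3*cos(3*r)/3 + r**2*sin(3*r)/3 - 2*r**2*cos(3*r)/3 + 4*r*sin(3*r)/9 + 14*r*cos(3*r)/9 - 14*sin(3*r)/27 - 5*cos(3*r)/27 + C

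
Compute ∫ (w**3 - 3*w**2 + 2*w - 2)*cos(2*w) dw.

Use integration by parts with u = w**3 - 3*w**2 + 2*w - 2, dv = cos(2*w) dw, so v = sin(2*w)/2.
Apply parts 3 times (tabular method): alternate signs, differentiate u down to 0, integrate dv up.

w**3*sin(2*w)/2 - 3*w**2*sin(2*w)/2 + 3*w**2*cos(2*w)/4 + w*sin(2*w)/4 - 3*w*cos(2*w)/2 - sin(2*w)/4 + cos(2*w)/8 + C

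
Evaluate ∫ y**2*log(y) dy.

y**3*log(y)/3 - y**3/9 + C

Use integration by parts with u = log(y), dv = y**2 dy.
Then du = 1/y dy and v = y**3/3.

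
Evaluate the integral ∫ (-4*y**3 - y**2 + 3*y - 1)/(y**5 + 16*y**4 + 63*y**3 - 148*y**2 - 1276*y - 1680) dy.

-29*log(y - 4)/660 - 7*log(y + 2)/120 + 17*log(y + 5)/2 - 809*log(y + 6)/40 + 1301*log(y + 7)/110 + C

Factor the denominator: (y - 4)*(y + 2)*(y + 5)*(y + 6)*(y + 7).
Partial-fraction decomposition: 1301/(110*(y + 7)) - 809/(40*(y + 6)) + 17/(2*(y + 5)) - 7/(120*(y + 2)) - 29/(660*(y - 4)).
Integrate each term: A/(y−a) contributes A·log|y−a|.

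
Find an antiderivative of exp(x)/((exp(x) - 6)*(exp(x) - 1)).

log(exp(x) - 6)/5 - log(exp(x) - 1)/5 + C

Let u = e^x, du = e^x dx.
The integral becomes ∫ du/((u-1)(u-6)); decompose into partial fractions.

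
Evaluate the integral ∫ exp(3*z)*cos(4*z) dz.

Let I denote the integral. Integrate by parts with u = cos(4*z), dv = exp(3*z) dz, so v = exp(3*z)/3: I = exp(3*z)*cos(4*z)/3 + (4/3)·∫ exp(3*z)*sin(4*z) dz.
Apply parts again with u = sin(4*z), dv = exp(3*z) dz: ∫ exp(3*z)*sin(4*z) dz = exp(3*z)*sin(4*z)/3 − (4/3)·I. Substituting back brings back I: I = 4*exp(3*z)*sin(4*z)/9 + exp(3*z)*cos(4*z)/3 − (16/9)·I.
Solving for I: (1 + 16/9)·I equals the remaining terms, so I = (9/25)·(4*exp(3*z)*sin(4*z)/9 + exp(3*z)*cos(4*z)/3).

4*exp(3*z)*sin(4*z)/25 + 3*exp(3*z)*cos(4*z)/25 + C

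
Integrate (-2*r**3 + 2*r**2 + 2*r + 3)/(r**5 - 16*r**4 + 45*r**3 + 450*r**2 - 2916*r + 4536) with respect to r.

-571*log(r - 7)/52 + 1565*log(r - 6)/144 + log(r - 3)/12 + 55*log(r + 6)/1872 - 115/(12*r - 72) + C

Factor the denominator: (r - 7)*(r - 6)**2*(r - 3)*(r + 6).
Partial-fraction decomposition: 55/(1872*(r + 6)) + 1/(12*(r - 3)) + 1565/(144*(r - 6)) + 115/(12*(r - 6)**2) - 571/(52*(r - 7)).
Integrate each term; A/(r−a) gives A·log|r−a|; A/(r−a)² gives −A/(r−a).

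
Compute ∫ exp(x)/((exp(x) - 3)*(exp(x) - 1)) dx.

log(exp(x) - 3)/2 - log(exp(x) - 1)/2 + C

Let u = e^x, du = e^x dx.
The integral becomes ∫ du/((u-3)(u-1)); decompose into partial fractions.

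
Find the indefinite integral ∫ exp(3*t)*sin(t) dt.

3*exp(3*t)*sin(t)/10 - exp(3*t)*cos(t)/10 + C

Let I denote the integral. Integrate by parts with u = sin(t), dv = exp(3*t) dt, so v = exp(3*t)/3: I = exp(3*t)*sin(t)/3 − (1/3)·∫ exp(3*t)*cos(t) dt.
Apply parts again with u = cos(t), dv = exp(3*t) dt: ∫ exp(3*t)*cos(t) dt = exp(3*t)*cos(t)/3 + (1/3)·I. Substituting back brings back I: I = exp(3*t)*sin(t)/3 - exp(3*t)*cos(t)/9 − (1/9)·I.
Solving for I: (1 + 1/9)·I equals the remaining terms, so I = (9/10)·(exp(3*t)*sin(t)/3 - exp(3*t)*cos(t)/9).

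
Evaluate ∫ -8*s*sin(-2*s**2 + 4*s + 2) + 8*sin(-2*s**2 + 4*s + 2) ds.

Let u = 2*s**2 - 4*s - 2, so du = (4*s - 4) ds.
Rewriting, the integral becomes 2·∫ sin(u) du = 2·-cos(u).
Substituting back, u = 2*s**2 - 4*s - 2.

-2*cos(-2*s**2 + 4*s + 2) + C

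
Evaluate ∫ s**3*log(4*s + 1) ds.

Use integration by parts with u = log(4*s + 1), dv = s**3 ds.
Then du = 4/(4*s + 1) ds and v = s**4/4.

s**4*log(4*s + 1)/4 - s**4/16 + s**3/48 - s**2/128 + s/256 - log(4*s + 1)/1024 + C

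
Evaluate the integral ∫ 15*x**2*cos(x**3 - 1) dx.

Let u = x**3 - 1, so du = (3*x**2) dx.
Rewriting, the integral becomes 5·∫ cos(u) du = 5·sin(u).
Substituting back, u = x**3 - 1.

5*sin(x**3 - 1) + C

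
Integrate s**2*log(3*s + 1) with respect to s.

Use integration by parts with u = log(3*s + 1), dv = s**2 ds.
Then du = 3/(3*s + 1) ds and v = s**3/3.

s**3*log(3*s + 1)/3 - s**3/9 + s**2/18 - s/27 + log(3*s + 1)/81 + C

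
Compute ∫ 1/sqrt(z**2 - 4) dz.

log(z + sqrt(z**2 - 4)) + C

Substitute z = 2·sec(θ), so dz = 2·sec(θ)*tan(θ) dθ and the radical becomes sqrt(z**2 - 4) = 2·tan(θ) by the Pythagorean identity.
Integrate the resulting trig expression in θ, then back-substitute sec(θ) = z/2, tan(θ) = sqrt(z**2 - 4)/2 (absorbing any constant into C).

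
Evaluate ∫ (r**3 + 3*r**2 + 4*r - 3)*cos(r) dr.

r**3*sin(r) + 3*r**2*sin(r) + 3*r**2*cos(r) - 2*r*sin(r) + 6*r*cos(r) - 9*sin(r) - 2*cos(r) + C

Use integration by parts with u = r**3 + 3*r**2 + 4*r - 3, dv = cos(r) dr, so v = sin(r).
Apply parts 3 times (tabular method): alternate signs, differentiate u down to 0, integrate dv up.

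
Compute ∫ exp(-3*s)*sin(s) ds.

Let I denote the integral. Integrate by parts with u = sin(s), dv = exp(-3*s) ds, so v = -exp(-3*s)/3: I = -exp(-3*s)*sin(s)/3 + (1/3)·∫ exp(-3*s)*cos(s) ds.
Apply parts again with u = cos(s), dv = exp(-3*s) ds: ∫ exp(-3*s)*cos(s) ds = -exp(-3*s)*cos(s)/3 − (1/3)·I. Substituting back brings back I: I = -exp(-3*s)*sin(s)/3 - exp(-3*s)*cos(s)/9 − (1/9)·I.
Solving for I: (1 + 1/9)·I equals the remaining terms, so I = (9/10)·(-exp(-3*s)*sin(s)/3 - exp(-3*s)*cos(s)/9).

-3*exp(-3*s)*sin(s)/10 - exp(-3*s)*cos(s)/10 + C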